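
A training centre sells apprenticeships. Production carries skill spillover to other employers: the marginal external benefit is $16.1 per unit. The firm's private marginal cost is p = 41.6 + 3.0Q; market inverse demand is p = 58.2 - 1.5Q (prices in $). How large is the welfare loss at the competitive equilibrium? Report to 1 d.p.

DWL = $28.8

Market equilibrium (private): 41.6 + 3.0Q = 58.2 - 1.5Q → Q_m = 3.6889.
Social marginal cost = private MC − MEB = 25.5 + 3.0Q.
Set SMC = demand: 25.5 + 3.0Q = 58.2 - 1.5Q → Q* = 7.2667.
The welfare-loss triangle has base |Q_m − Q*| and height MEB(Q_m) (the vertical gap between SMC and demand is zero at Q* and MEB at Q_m).
DWL = ½ × 3.5778 × 16.1000 = 28.8013.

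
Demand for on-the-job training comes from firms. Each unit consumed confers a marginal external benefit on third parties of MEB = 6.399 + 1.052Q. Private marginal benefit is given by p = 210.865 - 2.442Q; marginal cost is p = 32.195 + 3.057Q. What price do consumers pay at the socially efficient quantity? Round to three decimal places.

Social marginal benefit = demand + MEB = 217.264 - 1.390Q.
Set SMB = MC: 217.264 - 1.390Q = 32.195 + 3.057Q → Q* = 41.6166.
Consumer price on the demand curve at Q*: 210.865 − 2.442×41.6166 = 109.2373.

P = 109.237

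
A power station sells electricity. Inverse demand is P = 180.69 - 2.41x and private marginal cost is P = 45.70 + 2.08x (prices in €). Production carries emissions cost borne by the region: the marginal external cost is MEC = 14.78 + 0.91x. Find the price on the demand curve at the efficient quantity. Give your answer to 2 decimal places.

Social marginal cost = private MC + MEC = 60.48 + 2.99x.
Set SMC = demand: 60.48 + 2.99x = 180.69 - 2.41x → x* = 22.2611.
Consumer price on the demand curve at x*: 180.69 − 2.41×22.2611 = 127.0407.

P = €127.04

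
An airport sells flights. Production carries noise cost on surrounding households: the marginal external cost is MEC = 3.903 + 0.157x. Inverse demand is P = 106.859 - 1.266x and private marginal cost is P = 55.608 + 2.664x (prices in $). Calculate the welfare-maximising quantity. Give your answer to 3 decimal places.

x* = 11.585

Social marginal cost = private MC + MEC = 59.511 + 2.821x.
Set SMC = demand: 59.511 + 2.821x = 106.859 - 1.266x → x* = 11.5850.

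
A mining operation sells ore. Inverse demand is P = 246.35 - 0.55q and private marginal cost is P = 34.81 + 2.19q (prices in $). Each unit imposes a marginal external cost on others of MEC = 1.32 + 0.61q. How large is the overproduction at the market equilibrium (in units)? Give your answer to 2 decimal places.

14.45 units

Market equilibrium (private): 34.81 + 2.19q = 246.35 - 0.55q → q_m = 77.2044.
Social marginal cost = private MC + MEC = 36.13 + 2.80q.
Set SMC = demand: 36.13 + 2.80q = 246.35 - 0.55q → q* = 62.7522.
Gap = |77.2044 − 62.7522| = 14.4522.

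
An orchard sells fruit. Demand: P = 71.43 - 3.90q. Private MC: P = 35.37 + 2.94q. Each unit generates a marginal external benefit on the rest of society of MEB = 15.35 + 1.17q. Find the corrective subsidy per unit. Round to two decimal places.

Social marginal cost = private MC − MEB = 20.02 + 1.77q.
Set SMC = demand: 20.02 + 1.77q = 71.43 - 3.90q → q* = 9.0670.
The Pigouvian subsidy equals MEB at q*: 15.35 + 1.17×9.0670 = 25.9584.

subsidy = 25.96 per unit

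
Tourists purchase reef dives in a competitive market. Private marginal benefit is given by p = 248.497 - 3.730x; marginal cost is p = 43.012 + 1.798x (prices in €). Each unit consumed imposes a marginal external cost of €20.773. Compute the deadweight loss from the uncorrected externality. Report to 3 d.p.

DWL = €39.030

Market equilibrium (private): 43.012 + 1.798x = 248.497 - 3.730x → x_m = 37.1717.
Social marginal benefit = demand − MEC = 227.724 - 3.730x.
Set SMB = MC: 227.724 - 3.730x = 43.012 + 1.798x → x* = 33.4139.
Height of the DWL triangle at x_m is MC(x_m) − SMB(x_m) = MEC(x_m) = 20.7730.
DWL = ½ × 3.7578 × 20.7730 = 39.0304.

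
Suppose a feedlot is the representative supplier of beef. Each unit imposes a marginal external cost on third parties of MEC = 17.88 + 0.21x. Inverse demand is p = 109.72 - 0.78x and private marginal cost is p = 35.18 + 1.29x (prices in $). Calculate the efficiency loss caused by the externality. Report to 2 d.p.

Market equilibrium (private): 35.18 + 1.29x = 109.72 - 0.78x → x_m = 36.0097.
Social marginal cost = private MC + MEC = 53.06 + 1.50x.
Set SMC = demand: 53.06 + 1.50x = 109.72 - 0.78x → x* = 24.8509.
The loss is the area between SMC and demand from x* to x_m; with linear curves that's a triangle of height MEC(x_m).
DWL = ½ × 11.1588 × 25.4420 = 141.9511.

DWL = $141.95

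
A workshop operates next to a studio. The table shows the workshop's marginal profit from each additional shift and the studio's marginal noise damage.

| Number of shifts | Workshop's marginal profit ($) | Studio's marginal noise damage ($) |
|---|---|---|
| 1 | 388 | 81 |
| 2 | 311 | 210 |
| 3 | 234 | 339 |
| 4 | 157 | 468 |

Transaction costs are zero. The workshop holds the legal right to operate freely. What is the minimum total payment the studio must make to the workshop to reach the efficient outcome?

Left alone the workshop would choose level 4 (marginal profit stays positive).
Efficient level: k* = 2 (marginal profit ≥ marginal noise damage through 2).
The studio must at least cover the workshop's forgone profit from cutting 4→2: 234 + 157 = 391.

$391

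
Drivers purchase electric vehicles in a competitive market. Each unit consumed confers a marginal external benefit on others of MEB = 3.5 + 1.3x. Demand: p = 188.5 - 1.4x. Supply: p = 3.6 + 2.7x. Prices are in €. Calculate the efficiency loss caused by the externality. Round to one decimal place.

Market equilibrium (private): 3.6 + 2.7x = 188.5 - 1.4x → x_m = 45.0976.
Social marginal benefit = demand + MEB = 192.0 - 0.1x.
Set SMB = MC: 192.0 - 0.1x = 3.6 + 2.7x → x* = 67.2857.
The loss is the area between SMB and MC from x* to x_m; with linear curves that's a triangle of height MEB(x_m).
DWL = ½ × 22.1881 × 62.1268 = 689.2378.

DWL = €689.2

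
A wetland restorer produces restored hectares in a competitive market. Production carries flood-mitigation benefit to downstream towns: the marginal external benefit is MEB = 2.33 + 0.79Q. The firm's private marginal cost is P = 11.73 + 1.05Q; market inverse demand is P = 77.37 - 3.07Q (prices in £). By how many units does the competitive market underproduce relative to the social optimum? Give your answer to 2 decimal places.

4.48 units

Market equilibrium (private): 11.73 + 1.05Q = 77.37 - 3.07Q → Q_m = 15.9320.
Social marginal cost = private MC − MEB = 9.40 + 0.26Q.
Set SMC = demand: 9.40 + 0.26Q = 77.37 - 3.07Q → Q* = 20.4114.
Gap = |15.9320 − 20.4114| = 4.4794.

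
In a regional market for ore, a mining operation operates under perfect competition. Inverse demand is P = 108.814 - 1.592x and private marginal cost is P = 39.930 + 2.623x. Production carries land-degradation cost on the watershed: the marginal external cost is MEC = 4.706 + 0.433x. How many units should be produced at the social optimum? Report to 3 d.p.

x* = 13.808

Social marginal cost = private MC + MEC = 44.636 + 3.056x.
Set SMC = demand: 44.636 + 3.056x = 108.814 - 1.592x → x* = 13.8077.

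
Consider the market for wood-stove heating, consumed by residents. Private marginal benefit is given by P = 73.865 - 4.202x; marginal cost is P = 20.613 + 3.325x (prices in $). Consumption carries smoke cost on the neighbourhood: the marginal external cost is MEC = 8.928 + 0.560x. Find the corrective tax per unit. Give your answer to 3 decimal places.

Social marginal benefit = demand − MEC = 64.937 - 4.762x.
Set SMB = MC: 64.937 - 4.762x = 20.613 + 3.325x → x* = 5.4809.
The Pigouvian tax equals MEC at x*: 8.928 + 0.560×5.4809 = 11.9973.

tax = $11.997 per unit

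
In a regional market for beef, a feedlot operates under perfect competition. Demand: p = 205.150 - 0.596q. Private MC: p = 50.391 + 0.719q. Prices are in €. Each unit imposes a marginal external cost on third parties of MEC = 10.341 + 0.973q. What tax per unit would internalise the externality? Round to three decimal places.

Social marginal cost = private MC + MEC = 60.732 + 1.692q.
Set SMC = demand: 60.732 + 1.692q = 205.150 - 0.596q → q* = 63.1198.
The Pigouvian tax equals MEC at q*: 10.341 + 0.973×63.1198 = 71.7566.

tax = €71.757 per unit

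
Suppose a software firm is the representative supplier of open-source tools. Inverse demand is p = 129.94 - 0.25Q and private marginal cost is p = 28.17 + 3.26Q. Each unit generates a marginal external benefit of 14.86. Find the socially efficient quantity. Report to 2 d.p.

Q* = 33.23

Social marginal cost = private MC − MEB = 13.31 + 3.26Q.
Set SMC = demand: 13.31 + 3.26Q = 129.94 - 0.25Q → Q* = 33.2279.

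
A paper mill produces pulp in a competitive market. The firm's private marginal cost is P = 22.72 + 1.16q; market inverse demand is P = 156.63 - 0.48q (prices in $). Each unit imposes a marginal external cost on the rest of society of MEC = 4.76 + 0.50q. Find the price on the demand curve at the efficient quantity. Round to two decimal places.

P = $127.66

Social marginal cost = private MC + MEC = 27.48 + 1.66q.
Set SMC = demand: 27.48 + 1.66q = 156.63 - 0.48q → q* = 60.3505.
Consumer price on the demand curve at q*: 156.63 − 0.48×60.3505 = 127.6618.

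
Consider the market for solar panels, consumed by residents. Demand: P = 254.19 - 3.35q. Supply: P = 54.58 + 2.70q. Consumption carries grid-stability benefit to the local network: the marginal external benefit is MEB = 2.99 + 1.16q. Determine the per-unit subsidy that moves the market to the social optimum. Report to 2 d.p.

subsidy = 51.05 per unit

Social marginal benefit = demand + MEB = 257.18 - 2.19q.
Set SMB = MC: 257.18 - 2.19q = 54.58 + 2.70q → q* = 41.4315.
The Pigouvian subsidy equals MEB at q*: 2.99 + 1.16×41.4315 = 51.0505.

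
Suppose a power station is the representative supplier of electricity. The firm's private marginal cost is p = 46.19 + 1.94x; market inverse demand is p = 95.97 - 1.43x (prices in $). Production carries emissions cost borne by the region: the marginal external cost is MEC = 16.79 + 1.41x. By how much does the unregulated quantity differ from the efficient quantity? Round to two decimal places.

Market equilibrium (private): 46.19 + 1.94x = 95.97 - 1.43x → x_m = 14.7715.
Social marginal cost = private MC + MEC = 62.98 + 3.35x.
Set SMC = demand: 62.98 + 3.35x = 95.97 - 1.43x → x* = 6.9017.
Gap = |14.7715 − 6.9017| = 7.8698.

7.87 units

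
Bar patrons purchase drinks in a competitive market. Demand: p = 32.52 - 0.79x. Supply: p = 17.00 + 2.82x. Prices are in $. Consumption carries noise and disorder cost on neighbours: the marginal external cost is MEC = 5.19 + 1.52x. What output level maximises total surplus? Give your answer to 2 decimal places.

Social marginal benefit = demand − MEC = 27.33 - 2.31x.
Set SMB = MC: 27.33 - 2.31x = 17.00 + 2.82x → x* = 2.0136.

x* = 2.01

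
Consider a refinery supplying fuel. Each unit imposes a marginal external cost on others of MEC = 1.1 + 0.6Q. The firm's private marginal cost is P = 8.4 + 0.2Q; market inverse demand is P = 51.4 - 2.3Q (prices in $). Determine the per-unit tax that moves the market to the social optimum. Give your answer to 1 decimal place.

tax = $9.2 per unit

Social marginal cost = private MC + MEC = 9.5 + 0.8Q.
Set SMC = demand: 9.5 + 0.8Q = 51.4 - 2.3Q → Q* = 13.5161.
The Pigouvian tax equals MEC at Q*: 1.1 + 0.6×13.5161 = 9.2097.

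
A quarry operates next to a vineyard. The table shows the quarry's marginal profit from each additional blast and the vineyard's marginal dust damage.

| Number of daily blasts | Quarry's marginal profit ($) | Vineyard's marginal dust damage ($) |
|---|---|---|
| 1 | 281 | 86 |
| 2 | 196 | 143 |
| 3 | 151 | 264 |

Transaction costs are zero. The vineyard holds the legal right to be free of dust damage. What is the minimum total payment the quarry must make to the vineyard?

$229

Efficient level: marginal profit ≥ marginal dust damage through level 2, so k* = 2.
With the vineyard holding the right, the quarry must at least compensate total damage at k*: 86 + 143 = 229.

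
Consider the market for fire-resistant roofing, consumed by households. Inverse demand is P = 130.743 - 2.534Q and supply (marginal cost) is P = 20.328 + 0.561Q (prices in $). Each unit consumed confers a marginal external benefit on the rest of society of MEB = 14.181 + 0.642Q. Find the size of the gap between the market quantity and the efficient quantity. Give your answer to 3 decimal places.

15.118 units

Market equilibrium (private): 20.328 + 0.561Q = 130.743 - 2.534Q → Q_m = 35.6753.
Social marginal benefit = demand + MEB = 144.924 - 1.892Q.
Set SMB = MC: 144.924 - 1.892Q = 20.328 + 0.561Q → Q* = 50.7933.
Gap = |35.6753 − 50.7933| = 15.1180.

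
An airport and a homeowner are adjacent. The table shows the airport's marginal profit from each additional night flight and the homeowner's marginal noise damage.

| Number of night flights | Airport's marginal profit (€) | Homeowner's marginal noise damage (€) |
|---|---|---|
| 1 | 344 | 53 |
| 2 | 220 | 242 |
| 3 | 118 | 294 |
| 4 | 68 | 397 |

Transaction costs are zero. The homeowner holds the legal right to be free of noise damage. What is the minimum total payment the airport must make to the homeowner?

€53

Efficient level: marginal profit ≥ marginal noise damage through level 1, so k* = 1.
With the homeowner holding the right, the airport must at least compensate total damage at k*: 53 = 53.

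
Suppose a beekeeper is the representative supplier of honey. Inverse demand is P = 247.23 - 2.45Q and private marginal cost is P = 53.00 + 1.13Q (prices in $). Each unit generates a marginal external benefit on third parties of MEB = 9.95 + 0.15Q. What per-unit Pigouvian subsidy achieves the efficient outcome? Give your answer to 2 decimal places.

subsidy = $18.88 per unit

Social marginal cost = private MC − MEB = 43.05 + 0.98Q.
Set SMC = demand: 43.05 + 0.98Q = 247.23 - 2.45Q → Q* = 59.5277.
The Pigouvian subsidy equals MEB at Q*: 9.95 + 0.15×59.5277 = 18.8792.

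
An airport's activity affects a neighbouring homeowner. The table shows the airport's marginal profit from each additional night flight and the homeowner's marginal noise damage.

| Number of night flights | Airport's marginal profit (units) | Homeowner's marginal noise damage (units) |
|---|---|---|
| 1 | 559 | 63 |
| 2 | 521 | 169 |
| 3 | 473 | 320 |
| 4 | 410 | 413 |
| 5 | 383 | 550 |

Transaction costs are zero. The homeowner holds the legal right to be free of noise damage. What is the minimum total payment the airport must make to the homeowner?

Efficient level: marginal profit ≥ marginal noise damage through level 3, so k* = 3.
With the homeowner holding the right, the airport must at least compensate total damage at k*: 63 + 169 + 320 = 552.

552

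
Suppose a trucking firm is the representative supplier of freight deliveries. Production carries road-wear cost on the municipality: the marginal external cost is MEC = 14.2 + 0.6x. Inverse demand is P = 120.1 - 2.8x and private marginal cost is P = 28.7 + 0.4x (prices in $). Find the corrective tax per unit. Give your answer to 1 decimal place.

tax = $26.4 per unit

Social marginal cost = private MC + MEC = 42.9 + x.
Set SMC = demand: 42.9 + x = 120.1 - 2.8x → x* = 20.3158.
The Pigouvian tax equals MEC at x*: 14.2 + 0.6×20.3158 = 26.3895.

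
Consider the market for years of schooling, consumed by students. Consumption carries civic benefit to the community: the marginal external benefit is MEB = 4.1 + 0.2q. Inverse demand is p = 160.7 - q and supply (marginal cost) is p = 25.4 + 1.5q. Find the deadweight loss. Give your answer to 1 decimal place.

Market equilibrium (private): 25.4 + 1.5q = 160.7 - q → q_m = 54.1200.
Social marginal benefit = demand + MEB = 164.8 - 0.8q.
Set SMB = MC: 164.8 - 0.8q = 25.4 + 1.5q → q* = 60.6087.
The loss is the area between SMB and MC from q* to q_m; with linear curves that's a triangle of height MEB(q_m).
DWL = ½ × 6.4887 × 14.9240 = 48.4187.

DWL = 48.4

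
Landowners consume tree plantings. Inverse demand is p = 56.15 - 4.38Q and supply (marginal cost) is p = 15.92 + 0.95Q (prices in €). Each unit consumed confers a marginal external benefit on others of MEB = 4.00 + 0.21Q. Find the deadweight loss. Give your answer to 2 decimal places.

Market equilibrium (private): 15.92 + 0.95Q = 56.15 - 4.38Q → Q_m = 7.5478.
Social marginal benefit = demand + MEB = 60.15 - 4.17Q.
Set SMB = MC: 60.15 - 4.17Q = 15.92 + 0.95Q → Q* = 8.6387.
The loss is the area between SMB and MC from Q* to Q_m; with linear curves that's a triangle of height MEB(Q_m).
DWL = ½ × 1.0909 × 5.5850 = 3.0463.

DWL = €3.05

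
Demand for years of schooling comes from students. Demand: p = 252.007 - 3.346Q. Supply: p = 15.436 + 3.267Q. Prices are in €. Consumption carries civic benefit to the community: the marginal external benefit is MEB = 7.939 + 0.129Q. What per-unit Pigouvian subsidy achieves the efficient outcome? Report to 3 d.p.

subsidy = €12.804 per unit

Social marginal benefit = demand + MEB = 259.946 - 3.217Q.
Set SMB = MC: 259.946 - 3.217Q = 15.436 + 3.267Q → Q* = 37.7097.
The Pigouvian subsidy equals MEB at Q*: 7.939 + 0.129×37.7097 = 12.8036.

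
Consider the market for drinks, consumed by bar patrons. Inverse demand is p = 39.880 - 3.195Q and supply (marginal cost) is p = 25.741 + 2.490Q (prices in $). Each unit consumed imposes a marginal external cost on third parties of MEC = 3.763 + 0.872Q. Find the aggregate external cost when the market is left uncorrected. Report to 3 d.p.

Market equilibrium (private): 25.741 + 2.490Q = 39.880 - 3.195Q → Q_m = 2.4871.
Total external cost = ∫₀^{Q_m} (3.763 + 0.872Q) dQ = 3.763×2.4871 + ½×0.872×2.4871² = 12.0559.

$12.056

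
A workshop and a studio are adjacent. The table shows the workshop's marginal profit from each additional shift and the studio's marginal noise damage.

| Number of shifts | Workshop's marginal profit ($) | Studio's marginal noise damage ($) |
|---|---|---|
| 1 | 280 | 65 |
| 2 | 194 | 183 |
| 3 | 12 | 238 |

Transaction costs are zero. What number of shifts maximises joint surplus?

Bargaining reaches the level where marginal profit last exceeds marginal noise damage.
That holds through level 2 (194 ≥ 183) but not at 3 (12 < 238).

2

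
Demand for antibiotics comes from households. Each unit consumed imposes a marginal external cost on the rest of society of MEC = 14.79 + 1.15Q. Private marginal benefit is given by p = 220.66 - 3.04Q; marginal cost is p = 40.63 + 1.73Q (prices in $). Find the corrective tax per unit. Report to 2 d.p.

tax = $46.89 per unit

Social marginal benefit = demand − MEC = 205.87 - 4.19Q.
Set SMB = MC: 205.87 - 4.19Q = 40.63 + 1.73Q → Q* = 27.9122.
The Pigouvian tax equals MEC at Q*: 14.79 + 1.15×27.9122 = 46.8890.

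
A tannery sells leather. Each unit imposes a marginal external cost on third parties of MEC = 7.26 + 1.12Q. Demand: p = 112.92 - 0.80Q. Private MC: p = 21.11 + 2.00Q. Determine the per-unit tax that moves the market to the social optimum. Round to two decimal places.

Social marginal cost = private MC + MEC = 28.37 + 3.12Q.
Set SMC = demand: 28.37 + 3.12Q = 112.92 - 0.80Q → Q* = 21.5689.
The Pigouvian tax equals MEC at Q*: 7.26 + 1.12×21.5689 = 31.4172.

tax = 31.42 per unit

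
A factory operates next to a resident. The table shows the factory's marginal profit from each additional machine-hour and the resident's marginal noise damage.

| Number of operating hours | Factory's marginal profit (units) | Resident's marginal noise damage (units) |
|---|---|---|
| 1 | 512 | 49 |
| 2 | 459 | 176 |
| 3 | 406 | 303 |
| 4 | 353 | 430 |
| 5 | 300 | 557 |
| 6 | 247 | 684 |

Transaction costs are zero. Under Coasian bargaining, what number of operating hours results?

3

Bargaining reaches the level where marginal profit last exceeds marginal noise damage.
That holds through level 3 (406 ≥ 303) but not at 4 (353 < 430).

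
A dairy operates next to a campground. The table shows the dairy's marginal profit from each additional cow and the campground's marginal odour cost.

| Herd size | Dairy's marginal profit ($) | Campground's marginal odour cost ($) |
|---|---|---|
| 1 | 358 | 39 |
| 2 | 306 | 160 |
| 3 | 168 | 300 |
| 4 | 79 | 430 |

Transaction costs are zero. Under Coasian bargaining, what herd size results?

Bargaining reaches the level where marginal profit last exceeds marginal odour cost.
That holds through level 2 (306 ≥ 160) but not at 3 (168 < 300).

2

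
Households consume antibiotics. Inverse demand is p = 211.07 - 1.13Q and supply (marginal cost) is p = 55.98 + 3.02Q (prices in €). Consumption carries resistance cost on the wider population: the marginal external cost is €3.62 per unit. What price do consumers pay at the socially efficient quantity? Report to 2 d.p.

P = €169.83

Social marginal benefit = demand − MEC = 207.45 - 1.13Q.
Set SMB = MC: 207.45 - 1.13Q = 55.98 + 3.02Q → Q* = 36.4988.
Consumer price on the demand curve at Q*: 211.07 − 1.13×36.4988 = 169.8264.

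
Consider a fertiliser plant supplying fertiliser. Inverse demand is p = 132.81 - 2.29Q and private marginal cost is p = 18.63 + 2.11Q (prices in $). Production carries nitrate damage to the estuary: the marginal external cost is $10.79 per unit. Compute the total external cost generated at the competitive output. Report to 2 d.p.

Market equilibrium (private): 18.63 + 2.11Q = 132.81 - 2.29Q → Q_m = 25.9500.
Total external cost = MEC × Q_m = 10.79 × 25.9500 = 280.0005.

$280.00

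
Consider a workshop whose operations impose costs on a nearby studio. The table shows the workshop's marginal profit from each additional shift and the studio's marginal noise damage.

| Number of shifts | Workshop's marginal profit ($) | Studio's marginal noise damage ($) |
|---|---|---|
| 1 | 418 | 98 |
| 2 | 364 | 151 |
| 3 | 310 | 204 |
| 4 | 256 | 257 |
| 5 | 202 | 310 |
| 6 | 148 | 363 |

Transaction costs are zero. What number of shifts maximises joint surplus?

3

Bargaining reaches the level where marginal profit last exceeds marginal noise damage.
That holds through level 3 (310 ≥ 204) but not at 4 (256 < 257).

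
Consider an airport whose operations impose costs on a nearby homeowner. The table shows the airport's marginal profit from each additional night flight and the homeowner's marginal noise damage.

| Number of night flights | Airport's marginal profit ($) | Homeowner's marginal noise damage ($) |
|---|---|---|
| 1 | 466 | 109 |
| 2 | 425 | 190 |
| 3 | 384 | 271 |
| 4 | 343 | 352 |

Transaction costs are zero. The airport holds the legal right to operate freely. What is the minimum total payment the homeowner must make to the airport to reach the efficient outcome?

$343

Left alone the airport would choose level 4 (marginal profit stays positive).
Efficient level: k* = 3 (marginal profit ≥ marginal noise damage through 3).
The homeowner must at least cover the airport's forgone profit from cutting 4→3: 343 = 343.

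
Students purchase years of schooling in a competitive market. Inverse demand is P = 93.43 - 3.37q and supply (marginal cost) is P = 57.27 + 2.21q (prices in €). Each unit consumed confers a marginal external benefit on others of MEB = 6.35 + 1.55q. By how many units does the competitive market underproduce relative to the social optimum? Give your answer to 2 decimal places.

Market equilibrium (private): 57.27 + 2.21q = 93.43 - 3.37q → q_m = 6.4803.
Social marginal benefit = demand + MEB = 99.78 - 1.82q.
Set SMB = MC: 99.78 - 1.82q = 57.27 + 2.21q → q* = 10.5484.
Gap = |6.4803 − 10.5484| = 4.0681.

4.07 units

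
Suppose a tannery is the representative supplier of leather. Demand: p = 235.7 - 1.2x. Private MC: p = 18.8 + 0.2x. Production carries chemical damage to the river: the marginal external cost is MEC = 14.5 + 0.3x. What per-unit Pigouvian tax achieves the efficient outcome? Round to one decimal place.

Social marginal cost = private MC + MEC = 33.3 + 0.5x.
Set SMC = demand: 33.3 + 0.5x = 235.7 - 1.2x → x* = 119.0588.
The Pigouvian tax equals MEC at x*: 14.5 + 0.3×119.0588 = 50.2176.

tax = 50.2 per unit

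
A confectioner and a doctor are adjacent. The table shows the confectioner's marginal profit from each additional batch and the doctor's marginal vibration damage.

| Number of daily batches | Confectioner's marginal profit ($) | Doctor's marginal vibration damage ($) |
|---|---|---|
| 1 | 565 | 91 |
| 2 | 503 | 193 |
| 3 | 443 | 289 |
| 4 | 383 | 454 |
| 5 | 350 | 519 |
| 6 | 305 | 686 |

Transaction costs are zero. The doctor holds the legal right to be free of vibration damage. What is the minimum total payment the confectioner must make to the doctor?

$573

Efficient level: marginal profit ≥ marginal vibration damage through level 3, so k* = 3.
With the doctor holding the right, the confectioner must at least compensate total damage at k*: 91 + 193 + 289 = 573.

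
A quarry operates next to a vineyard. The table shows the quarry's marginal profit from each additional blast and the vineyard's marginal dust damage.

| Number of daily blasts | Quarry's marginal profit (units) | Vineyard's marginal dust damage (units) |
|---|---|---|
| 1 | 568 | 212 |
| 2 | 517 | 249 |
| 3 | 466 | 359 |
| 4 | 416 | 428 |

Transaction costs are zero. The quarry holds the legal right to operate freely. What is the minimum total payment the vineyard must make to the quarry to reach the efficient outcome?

Left alone the quarry would choose level 4 (marginal profit stays positive).
Efficient level: k* = 3 (marginal profit ≥ marginal dust damage through 3).
The vineyard must at least cover the quarry's forgone profit from cutting 4→3: 416 = 416.

416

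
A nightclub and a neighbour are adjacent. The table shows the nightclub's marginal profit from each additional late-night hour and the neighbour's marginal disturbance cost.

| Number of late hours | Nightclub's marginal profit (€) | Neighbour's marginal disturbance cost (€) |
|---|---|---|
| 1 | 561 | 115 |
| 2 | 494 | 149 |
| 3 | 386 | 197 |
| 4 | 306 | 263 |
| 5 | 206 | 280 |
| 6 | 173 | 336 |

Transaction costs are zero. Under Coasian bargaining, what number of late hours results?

4

Bargaining reaches the level where marginal profit last exceeds marginal disturbance cost.
That holds through level 4 (306 ≥ 263) but not at 5 (206 < 280).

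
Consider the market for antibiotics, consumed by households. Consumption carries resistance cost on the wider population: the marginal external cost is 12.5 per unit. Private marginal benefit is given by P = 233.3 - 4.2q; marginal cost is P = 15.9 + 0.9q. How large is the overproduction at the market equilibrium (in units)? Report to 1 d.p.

Market equilibrium (private): 15.9 + 0.9q = 233.3 - 4.2q → q_m = 42.6275.
Social marginal benefit = demand − MEC = 220.8 - 4.2q.
Set SMB = MC: 220.8 - 4.2q = 15.9 + 0.9q → q* = 40.1765.
Gap = |42.6275 − 40.1765| = 2.4510.

2.5 units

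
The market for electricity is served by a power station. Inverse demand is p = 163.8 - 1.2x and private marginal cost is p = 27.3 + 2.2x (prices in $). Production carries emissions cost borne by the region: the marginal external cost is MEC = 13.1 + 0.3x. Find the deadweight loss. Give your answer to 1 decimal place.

Market equilibrium (private): 27.3 + 2.2x = 163.8 - 1.2x → x_m = 40.1471.
Social marginal cost = private MC + MEC = 40.4 + 2.5x.
Set SMC = demand: 40.4 + 2.5x = 163.8 - 1.2x → x* = 33.3514.
The loss is the area between SMC and demand from x* to x_m; with linear curves that's a triangle of height MEC(x_m).
DWL = ½ × 6.7957 × 25.1441 = 85.4359.

DWL = $85.4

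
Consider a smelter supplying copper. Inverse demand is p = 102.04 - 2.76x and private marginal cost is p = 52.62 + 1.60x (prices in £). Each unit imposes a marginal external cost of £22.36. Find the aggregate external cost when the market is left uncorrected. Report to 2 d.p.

£253.45

Market equilibrium (private): 52.62 + 1.60x = 102.04 - 2.76x → x_m = 11.3349.
Total external cost = MEC × x_m = 22.36 × 11.3349 = 253.4484.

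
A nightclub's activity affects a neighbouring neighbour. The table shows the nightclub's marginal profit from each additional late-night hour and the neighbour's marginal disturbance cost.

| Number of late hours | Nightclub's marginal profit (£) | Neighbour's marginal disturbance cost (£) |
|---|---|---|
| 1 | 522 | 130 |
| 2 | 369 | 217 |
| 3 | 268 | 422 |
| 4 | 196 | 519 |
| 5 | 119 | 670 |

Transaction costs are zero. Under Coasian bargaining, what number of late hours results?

2

Bargaining reaches the level where marginal profit last exceeds marginal disturbance cost.
That holds through level 2 (369 ≥ 217) but not at 3 (268 < 422).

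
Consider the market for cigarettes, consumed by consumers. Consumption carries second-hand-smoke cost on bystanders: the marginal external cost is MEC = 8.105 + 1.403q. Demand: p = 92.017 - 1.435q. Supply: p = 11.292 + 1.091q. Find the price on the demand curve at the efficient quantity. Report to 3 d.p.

P = 65.494

Social marginal benefit = demand − MEC = 83.912 - 2.838q.
Set SMB = MC: 83.912 - 2.838q = 11.292 + 1.091q → q* = 18.4831.
Consumer price on the demand curve at q*: 92.017 − 1.435×18.4831 = 65.4938.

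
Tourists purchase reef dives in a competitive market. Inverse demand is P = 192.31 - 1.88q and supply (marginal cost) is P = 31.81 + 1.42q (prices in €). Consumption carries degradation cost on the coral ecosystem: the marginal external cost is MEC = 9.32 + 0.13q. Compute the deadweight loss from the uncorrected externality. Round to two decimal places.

DWL = €35.67

Market equilibrium (private): 31.81 + 1.42q = 192.31 - 1.88q → q_m = 48.6364.
Social marginal benefit = demand − MEC = 182.99 - 2.01q.
Set SMB = MC: 182.99 - 2.01q = 31.81 + 1.42q → q* = 44.0758.
The welfare-loss triangle has base |q_m − q*| and height MEC(q_m) (the vertical gap between SMB and MC is zero at q* and MEC at q_m).
DWL = ½ × 4.5606 × 15.6427 = 35.6700.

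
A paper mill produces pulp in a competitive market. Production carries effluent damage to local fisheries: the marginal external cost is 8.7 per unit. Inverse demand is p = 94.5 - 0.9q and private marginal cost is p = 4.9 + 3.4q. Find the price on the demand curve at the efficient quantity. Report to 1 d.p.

P = 77.6

Social marginal cost = private MC + MEC = 13.6 + 3.4q.
Set SMC = demand: 13.6 + 3.4q = 94.5 - 0.9q → q* = 18.8140.
Consumer price on the demand curve at q*: 94.5 − 0.9×18.8140 = 77.5674.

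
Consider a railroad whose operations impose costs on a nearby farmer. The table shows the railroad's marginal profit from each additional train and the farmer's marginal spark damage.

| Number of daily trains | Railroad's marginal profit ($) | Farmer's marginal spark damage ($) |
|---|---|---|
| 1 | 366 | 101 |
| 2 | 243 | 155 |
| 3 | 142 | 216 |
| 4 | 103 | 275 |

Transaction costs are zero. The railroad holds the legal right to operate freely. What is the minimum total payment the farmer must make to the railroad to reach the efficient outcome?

$245

Left alone the railroad would choose level 4 (marginal profit stays positive).
Efficient level: k* = 2 (marginal profit ≥ marginal spark damage through 2).
The farmer must at least cover the railroad's forgone profit from cutting 4→2: 142 + 103 = 245.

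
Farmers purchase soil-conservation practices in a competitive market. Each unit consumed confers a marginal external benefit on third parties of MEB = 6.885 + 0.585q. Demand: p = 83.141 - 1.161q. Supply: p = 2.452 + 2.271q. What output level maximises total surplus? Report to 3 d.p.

Social marginal benefit = demand + MEB = 90.026 - 0.576q.
Set SMB = MC: 90.026 - 0.576q = 2.452 + 2.271q → q* = 30.7601.

q* = 30.760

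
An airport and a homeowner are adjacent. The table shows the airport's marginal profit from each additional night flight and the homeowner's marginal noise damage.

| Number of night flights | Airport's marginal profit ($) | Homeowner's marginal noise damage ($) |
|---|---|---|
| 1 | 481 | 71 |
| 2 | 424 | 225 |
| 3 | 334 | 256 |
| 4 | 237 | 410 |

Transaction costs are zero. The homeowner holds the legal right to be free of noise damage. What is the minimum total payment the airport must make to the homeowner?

Efficient level: marginal profit ≥ marginal noise damage through level 3, so k* = 3.
With the homeowner holding the right, the airport must at least compensate total damage at k*: 71 + 225 + 256 = 552.

$552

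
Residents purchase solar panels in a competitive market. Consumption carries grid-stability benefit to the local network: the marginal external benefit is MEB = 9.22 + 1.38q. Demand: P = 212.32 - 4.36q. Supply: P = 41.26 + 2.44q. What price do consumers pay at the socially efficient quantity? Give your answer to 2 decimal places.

Social marginal benefit = demand + MEB = 221.54 - 2.98q.
Set SMB = MC: 221.54 - 2.98q = 41.26 + 2.44q → q* = 33.2620.
Consumer price on the demand curve at q*: 212.32 − 4.36×33.2620 = 67.2977.

P = 67.30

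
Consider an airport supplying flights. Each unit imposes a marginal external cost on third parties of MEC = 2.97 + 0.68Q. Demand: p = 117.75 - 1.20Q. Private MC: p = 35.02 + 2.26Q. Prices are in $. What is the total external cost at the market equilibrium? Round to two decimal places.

$265.39

Market equilibrium (private): 35.02 + 2.26Q = 117.75 - 1.20Q → Q_m = 23.9104.
Total external cost = ∫₀^{Q_m} (2.97 + 0.68Q) dQ = 2.97×23.9104 + ½×0.68×23.9104² = 265.3943.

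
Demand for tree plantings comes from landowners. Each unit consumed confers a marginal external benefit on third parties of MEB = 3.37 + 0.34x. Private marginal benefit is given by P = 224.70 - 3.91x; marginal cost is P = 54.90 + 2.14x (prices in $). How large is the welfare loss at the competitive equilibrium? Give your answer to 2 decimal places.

DWL = $14.60

Market equilibrium (private): 54.90 + 2.14x = 224.70 - 3.91x → x_m = 28.0661.
Social marginal benefit = demand + MEB = 228.07 - 3.57x.
Set SMB = MC: 228.07 - 3.57x = 54.90 + 2.14x → x* = 30.3275.
Between x* and x_m the wedge SMB − MC runs linearly from 0 to MEB(x_m), so the loss is a triangle.
DWL = ½ × 2.2614 × 12.9125 = 14.6002.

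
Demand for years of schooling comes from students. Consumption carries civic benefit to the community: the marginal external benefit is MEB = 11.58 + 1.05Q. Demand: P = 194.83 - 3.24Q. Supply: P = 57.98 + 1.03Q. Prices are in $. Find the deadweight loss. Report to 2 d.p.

DWL = $317.69

Market equilibrium (private): 57.98 + 1.03Q = 194.83 - 3.24Q → Q_m = 32.0492.
Social marginal benefit = demand + MEB = 206.41 - 2.19Q.
Set SMB = MC: 206.41 - 2.19Q = 57.98 + 1.03Q → Q* = 46.0963.
The loss is the area between SMB and MC from Q* to Q_m; with linear curves that's a triangle of height MEB(Q_m).
DWL = ½ × 14.0471 × 45.2316 = 317.6864.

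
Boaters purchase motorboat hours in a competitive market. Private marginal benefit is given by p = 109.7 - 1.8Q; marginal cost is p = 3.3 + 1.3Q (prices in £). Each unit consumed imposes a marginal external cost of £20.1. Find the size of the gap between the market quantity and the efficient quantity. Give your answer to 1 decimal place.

Market equilibrium (private): 3.3 + 1.3Q = 109.7 - 1.8Q → Q_m = 34.3226.
Social marginal benefit = demand − MEC = 89.6 - 1.8Q.
Set SMB = MC: 89.6 - 1.8Q = 3.3 + 1.3Q → Q* = 27.8387.
Gap = |34.3226 − 27.8387| = 6.4839.

6.5 units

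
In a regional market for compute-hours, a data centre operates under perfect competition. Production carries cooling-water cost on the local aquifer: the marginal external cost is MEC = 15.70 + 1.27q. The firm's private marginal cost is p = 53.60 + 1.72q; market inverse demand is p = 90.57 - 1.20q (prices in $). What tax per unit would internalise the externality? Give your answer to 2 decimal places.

tax = $22.15 per unit

Social marginal cost = private MC + MEC = 69.30 + 2.99q.
Set SMC = demand: 69.30 + 2.99q = 90.57 - 1.20q → q* = 5.0764.
The Pigouvian tax equals MEC at q*: 15.70 + 1.27×5.0764 = 22.1470.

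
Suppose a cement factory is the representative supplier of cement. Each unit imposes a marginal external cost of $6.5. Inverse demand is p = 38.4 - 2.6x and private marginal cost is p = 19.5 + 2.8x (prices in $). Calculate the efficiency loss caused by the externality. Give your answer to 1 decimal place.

DWL = $3.9

Market equilibrium (private): 19.5 + 2.8x = 38.4 - 2.6x → x_m = 3.5000.
Social marginal cost = private MC + MEC = 26.0 + 2.8x.
Set SMC = demand: 26.0 + 2.8x = 38.4 - 2.6x → x* = 2.2963.
Between x* and x_m the wedge SMC − demand runs linearly from 0 to MEC(x_m), so the loss is a triangle.
DWL = ½ × 1.2037 × 6.5000 = 3.9120.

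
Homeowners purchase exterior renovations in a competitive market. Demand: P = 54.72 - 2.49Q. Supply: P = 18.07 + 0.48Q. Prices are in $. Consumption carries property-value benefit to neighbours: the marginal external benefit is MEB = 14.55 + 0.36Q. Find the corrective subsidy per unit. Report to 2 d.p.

Social marginal benefit = demand + MEB = 69.27 - 2.13Q.
Set SMB = MC: 69.27 - 2.13Q = 18.07 + 0.48Q → Q* = 19.6169.
The Pigouvian subsidy equals MEB at Q*: 14.55 + 0.36×19.6169 = 21.6121.

subsidy = $21.61 per unit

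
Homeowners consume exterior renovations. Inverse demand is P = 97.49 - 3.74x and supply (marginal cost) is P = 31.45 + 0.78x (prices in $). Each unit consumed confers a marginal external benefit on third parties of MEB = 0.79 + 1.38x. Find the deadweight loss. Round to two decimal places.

Market equilibrium (private): 31.45 + 0.78x = 97.49 - 3.74x → x_m = 14.6106.
Social marginal benefit = demand + MEB = 98.28 - 2.36x.
Set SMB = MC: 98.28 - 2.36x = 31.45 + 0.78x → x* = 21.2834.
The welfare-loss triangle has base |x_m − x*| and height MEB(x_m) (the vertical gap between SMB and MC is zero at x* and MEB at x_m).
DWL = ½ × 6.6728 × 20.9527 = 69.9066.

DWL = $69.91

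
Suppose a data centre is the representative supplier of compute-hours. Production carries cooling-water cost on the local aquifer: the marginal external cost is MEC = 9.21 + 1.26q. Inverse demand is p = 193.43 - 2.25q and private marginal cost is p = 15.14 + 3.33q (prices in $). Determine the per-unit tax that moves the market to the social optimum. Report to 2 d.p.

Social marginal cost = private MC + MEC = 24.35 + 4.59q.
Set SMC = demand: 24.35 + 4.59q = 193.43 - 2.25q → q* = 24.7193.
The Pigouvian tax equals MEC at q*: 9.21 + 1.26×24.7193 = 40.3563.

tax = $40.36 per unit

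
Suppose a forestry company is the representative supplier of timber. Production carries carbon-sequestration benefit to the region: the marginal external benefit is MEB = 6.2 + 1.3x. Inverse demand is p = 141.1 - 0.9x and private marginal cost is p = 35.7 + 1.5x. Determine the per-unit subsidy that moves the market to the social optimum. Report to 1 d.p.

Social marginal cost = private MC − MEB = 29.5 + 0.2x.
Set SMC = demand: 29.5 + 0.2x = 141.1 - 0.9x → x* = 101.4545.
The Pigouvian subsidy equals MEB at x*: 6.2 + 1.3×101.4545 = 138.0909.

subsidy = 138.1 per unit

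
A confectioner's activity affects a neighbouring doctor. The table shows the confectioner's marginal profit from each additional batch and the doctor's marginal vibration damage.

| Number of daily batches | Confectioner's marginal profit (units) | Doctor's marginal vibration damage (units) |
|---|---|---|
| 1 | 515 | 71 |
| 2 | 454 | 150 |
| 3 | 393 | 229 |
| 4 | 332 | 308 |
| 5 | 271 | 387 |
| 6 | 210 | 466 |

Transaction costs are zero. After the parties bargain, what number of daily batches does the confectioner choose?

4

Bargaining reaches the level where marginal profit last exceeds marginal vibration damage.
That holds through level 4 (332 ≥ 308) but not at 5 (271 < 387).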